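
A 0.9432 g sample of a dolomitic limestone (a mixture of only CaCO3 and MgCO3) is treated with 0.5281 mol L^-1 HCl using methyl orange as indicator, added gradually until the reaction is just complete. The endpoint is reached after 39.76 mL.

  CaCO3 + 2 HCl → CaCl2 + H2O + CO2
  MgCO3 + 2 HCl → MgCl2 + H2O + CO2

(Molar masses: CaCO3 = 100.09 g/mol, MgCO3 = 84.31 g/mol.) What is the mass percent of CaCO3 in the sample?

39.04 %

n(HCl) = 0.03976 × 0.5281 = 0.02100 mol
Let x = n(CaCO3), y = n(MgCO3).
Titrant: 2x + 2y = 0.02100;  mass: 100.09x + 84.31y = 0.9432
Solving, x = 3.679 × 10^-3 mol, y = 6.819 × 10^-3 mol
mass of CaCO3 = 3.679 × 10^-3 × 100.09 = 0.3683 g
% CaCO3 = 0.3683 / 0.9432 × 100 = 39.04 %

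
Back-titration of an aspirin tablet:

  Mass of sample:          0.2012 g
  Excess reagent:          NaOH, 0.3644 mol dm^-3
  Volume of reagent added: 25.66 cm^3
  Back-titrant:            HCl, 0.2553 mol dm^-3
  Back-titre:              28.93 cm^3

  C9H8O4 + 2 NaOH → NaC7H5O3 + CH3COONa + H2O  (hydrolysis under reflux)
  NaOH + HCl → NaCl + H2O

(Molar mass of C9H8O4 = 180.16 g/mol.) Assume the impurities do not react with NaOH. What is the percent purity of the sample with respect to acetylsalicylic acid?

n(NaOH) added = 0.02566 × 0.3644 = 9.351 × 10^-3 mol
n(HCl) used in back-titration = 0.02893 × 0.2553 = 7.386 × 10^-3 mol
n(NaOH) left over = 7.386 × 10^-3 mol (1:1 ratio)
n(NaOH) consumed by analyte = 9.351 × 10^-3 − 7.386 × 10^-3 = 1.965 × 10^-3 mol
From the 1:2 ratio, n(C9H8O4) = 1/2 × 1.965 × 10^-3 = 9.823 × 10^-4 mol
mass of C9H8O4 = 9.823 × 10^-4 × 180.16 = 0.1770 g
% C9H8O4 = 0.1770 / 0.2012 × 100 = 87.96 %

87.96 %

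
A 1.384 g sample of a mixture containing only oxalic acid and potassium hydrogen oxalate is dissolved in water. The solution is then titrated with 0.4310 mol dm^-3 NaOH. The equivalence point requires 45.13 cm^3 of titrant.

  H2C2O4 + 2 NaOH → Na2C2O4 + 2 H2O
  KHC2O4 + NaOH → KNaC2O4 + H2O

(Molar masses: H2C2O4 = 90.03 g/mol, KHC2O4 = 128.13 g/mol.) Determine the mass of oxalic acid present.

n(NaOH) = 0.04513 × 0.4310 = 0.01945 mol
Let x = n(H2C2O4), y = n(KHC2O4).
Titrant: 2x + 1y = 0.01945;  mass: 90.03x + 128.13y = 1.384
Solving, x = 6.667 × 10^-3 mol, y = 6.117 × 10^-3 mol
mass of H2C2O4 = 6.667 × 10^-3 × 90.03 = 0.6002 g

0.6002 g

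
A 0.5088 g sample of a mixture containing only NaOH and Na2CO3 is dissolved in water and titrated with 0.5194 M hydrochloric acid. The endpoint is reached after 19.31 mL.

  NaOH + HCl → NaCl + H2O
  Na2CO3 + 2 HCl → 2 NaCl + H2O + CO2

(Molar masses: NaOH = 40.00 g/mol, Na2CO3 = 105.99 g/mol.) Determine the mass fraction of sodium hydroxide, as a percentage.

13.74 %

n(HCl) = 0.01931 × 0.5194 = 0.01003 mol
Let x = n(NaOH), y = n(Na2CO3).
Titrant: 1x + 2y = 0.01003;  mass: 40.00x + 105.99y = 0.5088
Solving, x = 1.748 × 10^-3 mol, y = 4.141 × 10^-3 mol
mass of NaOH = 1.748 × 10^-3 × 40.00 = 0.06993 g
% NaOH = 0.06993 / 0.5088 × 100 = 13.74 %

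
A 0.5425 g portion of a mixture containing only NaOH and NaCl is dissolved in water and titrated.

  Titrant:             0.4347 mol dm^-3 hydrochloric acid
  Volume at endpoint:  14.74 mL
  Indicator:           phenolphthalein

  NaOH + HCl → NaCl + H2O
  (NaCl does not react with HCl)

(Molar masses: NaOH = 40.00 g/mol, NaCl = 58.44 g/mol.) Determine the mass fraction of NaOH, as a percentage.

n(HCl) = 0.01474 × 0.4347 = 6.407 × 10^-3 mol
Let x = n(NaOH), y = n(NaCl).
Titrant: 1x = 6.407 × 10^-3;  mass: 40.00x + 58.44y = 0.5425
Solving, x = 6.407 × 10^-3 mol, y = 4.897 × 10^-3 mol
mass of NaOH = 6.407 × 10^-3 × 40.00 = 0.2563 g
% NaOH = 0.2563 / 0.5425 × 100 = 47.24 %

47.24 %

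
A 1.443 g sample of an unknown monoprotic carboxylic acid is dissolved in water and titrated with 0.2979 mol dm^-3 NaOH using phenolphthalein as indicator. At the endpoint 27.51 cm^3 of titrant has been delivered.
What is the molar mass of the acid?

n(NaOH) = 0.02751 L × 0.2979 mol/L = 8.195 × 10^-3 mol
n(HA) = 8.195 × 10^-3 mol (1:1 ratio)
M = m / n = 1.443 g / 8.195 × 10^-3 mol = 176.1 g/mol

176.1 g/mol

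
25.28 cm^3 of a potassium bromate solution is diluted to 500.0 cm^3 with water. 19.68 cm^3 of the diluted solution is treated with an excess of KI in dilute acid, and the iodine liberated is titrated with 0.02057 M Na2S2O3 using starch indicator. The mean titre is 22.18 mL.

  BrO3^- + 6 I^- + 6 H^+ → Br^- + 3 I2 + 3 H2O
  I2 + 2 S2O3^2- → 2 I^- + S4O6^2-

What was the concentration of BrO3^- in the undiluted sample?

0.07642 M

n(S2O3^2-) = 0.02218 × 0.02057 = 4.562 × 10^-4 mol
n(I2) = n(S2O3^2-)/2 = 2.281 × 10^-4 mol
From the 1:3 ratio, n(BrO3^-) in the aliquot = 1/3 × 2.281 × 10^-4 = 7.604 × 10^-5 mol
[BrO3^-]_dilute = 7.604 × 10^-5 / 0.01968 = 0.003864 mol/L
[BrO3^-]_original = 0.003864 × 500.0/25.28 = 0.07642 mol/L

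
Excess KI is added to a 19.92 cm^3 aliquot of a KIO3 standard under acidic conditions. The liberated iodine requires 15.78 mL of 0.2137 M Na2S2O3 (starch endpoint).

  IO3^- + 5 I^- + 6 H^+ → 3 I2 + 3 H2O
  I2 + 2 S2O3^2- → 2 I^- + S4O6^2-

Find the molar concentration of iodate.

0.02821 M

n(S2O3^2-) = 0.01578 × 0.2137 = 3.372 × 10^-3 mol
n(I2) = n(S2O3^2-)/2 = 1.686 × 10^-3 mol
From the 1:3 ratio, n(IO3^-) in the aliquot = 1/3 × 1.686 × 10^-3 = 5.620 × 10^-4 mol
[IO3^-] = 5.620 × 10^-4 / 0.01992 = 0.02821 mol/L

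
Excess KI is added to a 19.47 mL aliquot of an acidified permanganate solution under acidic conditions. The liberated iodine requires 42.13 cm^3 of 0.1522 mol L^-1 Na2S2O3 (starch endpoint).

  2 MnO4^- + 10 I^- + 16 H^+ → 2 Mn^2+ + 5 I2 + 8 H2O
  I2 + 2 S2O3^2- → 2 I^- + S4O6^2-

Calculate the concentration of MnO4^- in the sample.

0.06587 mol/L

n(S2O3^2-) = 0.04213 × 0.1522 = 6.412 × 10^-3 mol
n(I2) = n(S2O3^2-)/2 = 3.206 × 10^-3 mol
From the 2:5 ratio, n(MnO4^-) in the aliquot = 2/5 × 3.206 × 10^-3 = 1.282 × 10^-3 mol
[MnO4^-] = 1.282 × 10^-3 / 0.01947 = 0.06587 mol/L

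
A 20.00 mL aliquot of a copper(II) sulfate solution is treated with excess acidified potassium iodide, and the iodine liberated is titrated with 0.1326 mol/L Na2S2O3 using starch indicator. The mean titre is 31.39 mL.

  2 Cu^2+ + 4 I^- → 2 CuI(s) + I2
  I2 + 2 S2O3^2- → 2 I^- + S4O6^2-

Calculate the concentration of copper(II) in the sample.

n(S2O3^2-) = 0.03139 × 0.1326 = 4.162 × 10^-3 mol
n(I2) = n(S2O3^2-)/2 = 2.081 × 10^-3 mol
From the 2:1 ratio, n(Cu2+) in the aliquot = 2/1 × 2.081 × 10^-3 = 4.162 × 10^-3 mol
[Cu2+] = 4.162 × 10^-3 / 0.02000 = 0.2081 mol/L

0.2081 mol/L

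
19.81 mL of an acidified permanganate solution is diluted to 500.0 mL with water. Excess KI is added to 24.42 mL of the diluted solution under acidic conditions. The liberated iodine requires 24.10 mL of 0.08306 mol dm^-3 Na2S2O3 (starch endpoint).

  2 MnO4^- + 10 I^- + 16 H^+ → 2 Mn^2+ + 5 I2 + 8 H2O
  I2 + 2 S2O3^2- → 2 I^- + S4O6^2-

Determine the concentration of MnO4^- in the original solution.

0.4138 mol/L

n(S2O3^2-) = 0.02410 × 0.08306 = 2.002 × 10^-3 mol
n(I2) = n(S2O3^2-)/2 = 1.001 × 10^-3 mol
From the 2:5 ratio, n(MnO4^-) in the aliquot = 2/5 × 1.001 × 10^-3 = 4.003 × 10^-4 mol
[MnO4^-]_dilute = 4.003 × 10^-4 / 0.02442 = 0.01639 mol/L
[MnO4^-]_original = 0.01639 × 500.0/19.81 = 0.4138 mol/L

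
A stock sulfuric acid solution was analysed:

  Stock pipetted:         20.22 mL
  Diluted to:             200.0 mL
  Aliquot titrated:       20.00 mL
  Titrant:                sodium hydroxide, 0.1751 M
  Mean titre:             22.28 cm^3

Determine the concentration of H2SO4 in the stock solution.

0.9647 M

H2SO4 + 2 NaOH → Na2SO4 + 2 H2O
n(NaOH) = 0.02228 × 0.1751 = 3.901 × 10^-3 mol
From the 1:2 ratio, n(H2SO4) in the aliquot = 1/2 × 3.901 × 10^-3 = 1.951 × 10^-3 mol
[H2SO4]_dilute = 1.951 × 10^-3 / 0.02000 = 0.09753 mol/L
Dilution factor = 200.0 / 20.22 = 9.891
[H2SO4]_stock = 0.09753 × 9.891 = 0.9647 mol/L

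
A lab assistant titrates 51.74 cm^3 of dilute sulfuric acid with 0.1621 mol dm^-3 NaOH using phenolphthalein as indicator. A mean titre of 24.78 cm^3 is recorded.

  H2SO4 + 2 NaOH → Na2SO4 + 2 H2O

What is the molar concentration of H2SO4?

n(NaOH) = 0.02478 L × 0.1621 mol/L = 4.017 × 10^-3 mol
From the 1:2 mole ratio, n(H2SO4) = 1/2 × 4.017 × 10^-3 = 2.008 × 10^-3 mol
[H2SO4] = 2.008 × 10^-3 mol / 0.05174 L = 0.03882 mol/L

0.03882 mol/L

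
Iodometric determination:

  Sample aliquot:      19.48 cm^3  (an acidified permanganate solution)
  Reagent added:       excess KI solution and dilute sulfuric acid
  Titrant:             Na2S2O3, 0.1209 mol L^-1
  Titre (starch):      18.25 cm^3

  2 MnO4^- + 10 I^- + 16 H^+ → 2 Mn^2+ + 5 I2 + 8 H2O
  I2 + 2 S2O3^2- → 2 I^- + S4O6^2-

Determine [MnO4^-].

n(S2O3^2-) = 0.01825 × 0.1209 = 2.206 × 10^-3 mol
n(I2) = n(S2O3^2-)/2 = 1.103 × 10^-3 mol
From the 2:5 ratio, n(MnO4^-) in the aliquot = 2/5 × 1.103 × 10^-3 = 4.413 × 10^-4 mol
[MnO4^-] = 4.413 × 10^-4 / 0.01948 = 0.02265 mol/L

0.02265 mol/L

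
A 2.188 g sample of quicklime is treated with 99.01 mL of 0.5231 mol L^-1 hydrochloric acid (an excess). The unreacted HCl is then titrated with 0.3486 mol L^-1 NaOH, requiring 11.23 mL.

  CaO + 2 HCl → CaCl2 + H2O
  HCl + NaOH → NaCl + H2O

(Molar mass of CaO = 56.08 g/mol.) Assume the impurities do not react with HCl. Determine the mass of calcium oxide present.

1.342 g

n(HCl) added = 0.09901 × 0.5231 = 0.05179 mol
n(NaOH) used in back-titration = 0.01123 × 0.3486 = 3.915 × 10^-3 mol
n(HCl) left over = 3.915 × 10^-3 mol (1:1 ratio)
n(HCl) consumed by analyte = 0.05179 − 3.915 × 10^-3 = 0.04788 mol
From the 1:2 ratio, n(CaO) = 1/2 × 0.04788 = 0.02394 mol
mass of CaO = 0.02394 × 56.08 = 1.342 g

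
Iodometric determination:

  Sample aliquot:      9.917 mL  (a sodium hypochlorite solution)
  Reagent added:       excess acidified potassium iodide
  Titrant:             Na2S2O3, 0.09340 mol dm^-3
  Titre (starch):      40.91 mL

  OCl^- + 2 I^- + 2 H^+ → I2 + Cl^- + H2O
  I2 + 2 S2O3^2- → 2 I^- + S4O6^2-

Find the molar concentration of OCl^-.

0.1926 mol/L

n(S2O3^2-) = 0.04091 × 0.09340 = 3.821 × 10^-3 mol
n(I2) = n(S2O3^2-)/2 = 1.910 × 10^-3 mol
n(OCl^-) in the aliquot = 1.910 × 10^-3 mol (1:1 ratio)
[OCl^-] = 1.910 × 10^-3 / 0.009917 = 0.1926 mol/L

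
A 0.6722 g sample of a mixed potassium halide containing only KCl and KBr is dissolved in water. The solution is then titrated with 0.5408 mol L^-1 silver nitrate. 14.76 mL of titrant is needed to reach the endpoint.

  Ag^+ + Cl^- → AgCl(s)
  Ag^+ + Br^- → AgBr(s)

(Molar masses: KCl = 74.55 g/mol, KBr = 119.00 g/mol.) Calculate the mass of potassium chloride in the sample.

0.4657 g

n(AgNO3) = 0.01476 × 0.5408 = 7.982 × 10^-3 mol
Let x = n(KCl), y = n(KBr).
Titrant: 1x + 1y = 7.982 × 10^-3;  mass: 74.55x + 119.00y = 0.6722
Solving, x = 6.247 × 10^-3 mol, y = 1.735 × 10^-3 mol
mass of KCl = 6.247 × 10^-3 × 74.55 = 0.4657 g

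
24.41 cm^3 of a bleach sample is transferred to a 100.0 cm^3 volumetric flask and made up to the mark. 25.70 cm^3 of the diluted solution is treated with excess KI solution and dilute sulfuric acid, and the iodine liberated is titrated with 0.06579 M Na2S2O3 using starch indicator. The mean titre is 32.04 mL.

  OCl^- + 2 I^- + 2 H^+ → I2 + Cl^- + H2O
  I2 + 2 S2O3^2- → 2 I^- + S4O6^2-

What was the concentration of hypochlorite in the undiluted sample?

0.1680 M

n(S2O3^2-) = 0.03204 × 0.06579 = 2.108 × 10^-3 mol
n(I2) = n(S2O3^2-)/2 = 1.054 × 10^-3 mol
n(OCl^-) in the aliquot = 1.054 × 10^-3 mol (1:1 ratio)
[OCl^-]_dilute = 1.054 × 10^-3 / 0.02570 = 0.04101 mol/L
[OCl^-]_original = 0.04101 × 100.0/24.41 = 0.1680 mol/L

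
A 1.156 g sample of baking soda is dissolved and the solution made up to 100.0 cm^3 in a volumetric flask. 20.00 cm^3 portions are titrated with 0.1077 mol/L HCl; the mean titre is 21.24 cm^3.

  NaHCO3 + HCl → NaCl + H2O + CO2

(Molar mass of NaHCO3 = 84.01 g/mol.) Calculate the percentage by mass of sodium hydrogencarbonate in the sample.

n(HCl) per titration = 0.02124 × 0.1077 = 2.288 × 10^-3 mol
n(NaHCO3) in each aliquot = 2.288 × 10^-3 mol (1:1 ratio)
n(NaHCO3) in the whole flask = 2.288 × 10^-3 × 100.0/20.00 = 0.01144 mol
mass of NaHCO3 = 0.01144 × 84.01 = 0.9609 g
% NaHCO3 = 0.9609 / 1.156 × 100 = 83.12 %

83.12 %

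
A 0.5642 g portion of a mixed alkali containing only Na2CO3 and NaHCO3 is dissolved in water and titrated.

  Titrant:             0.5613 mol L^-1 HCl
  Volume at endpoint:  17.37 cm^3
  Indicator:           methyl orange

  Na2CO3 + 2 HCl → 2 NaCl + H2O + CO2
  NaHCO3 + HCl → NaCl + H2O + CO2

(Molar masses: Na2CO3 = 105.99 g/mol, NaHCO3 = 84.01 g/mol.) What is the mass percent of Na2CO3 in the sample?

77.19 %

n(HCl) = 0.01737 × 0.5613 = 9.750 × 10^-3 mol
Let x = n(Na2CO3), y = n(NaHCO3).
Titrant: 2x + 1y = 9.750 × 10^-3;  mass: 105.99x + 84.01y = 0.5642
Solving, x = 4.109 × 10^-3 mol, y = 1.532 × 10^-3 mol
mass of Na2CO3 = 4.109 × 10^-3 × 105.99 = 0.4355 g
% Na2CO3 = 0.4355 / 0.5642 × 100 = 77.19 %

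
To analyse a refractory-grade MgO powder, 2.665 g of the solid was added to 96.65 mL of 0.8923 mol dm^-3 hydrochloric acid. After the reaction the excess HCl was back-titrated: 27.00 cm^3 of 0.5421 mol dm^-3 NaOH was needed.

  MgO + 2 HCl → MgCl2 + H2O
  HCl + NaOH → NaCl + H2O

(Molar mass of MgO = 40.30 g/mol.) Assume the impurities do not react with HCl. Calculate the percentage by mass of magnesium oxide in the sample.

n(HCl) added = 0.09665 × 0.8923 = 0.08624 mol
n(NaOH) used in back-titration = 0.02700 × 0.5421 = 0.01464 mol
n(HCl) left over = 0.01464 mol (1:1 ratio)
n(HCl) consumed by analyte = 0.08624 − 0.01464 = 0.07160 mol
From the 1:2 ratio, n(MgO) = 1/2 × 0.07160 = 0.03580 mol
mass of MgO = 0.03580 × 40.30 = 1.443 g
% MgO = 1.443 / 2.665 × 100 = 54.14 %

54.14 %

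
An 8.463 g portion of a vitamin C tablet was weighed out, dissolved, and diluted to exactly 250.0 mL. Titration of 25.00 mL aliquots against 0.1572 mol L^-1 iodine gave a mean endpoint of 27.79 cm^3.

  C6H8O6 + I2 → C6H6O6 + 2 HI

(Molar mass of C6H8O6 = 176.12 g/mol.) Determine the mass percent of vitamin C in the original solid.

n(I2) per titration = 0.02779 × 0.1572 = 4.369 × 10^-3 mol
n(C6H8O6) in each aliquot = 4.369 × 10^-3 mol (1:1 ratio)
n(C6H8O6) in the whole flask = 4.369 × 10^-3 × 250.0/25.00 = 0.04369 mol
mass of C6H8O6 = 0.04369 × 176.12 = 7.694 g
% C6H8O6 = 7.694 / 8.463 × 100 = 90.91 %

90.91 %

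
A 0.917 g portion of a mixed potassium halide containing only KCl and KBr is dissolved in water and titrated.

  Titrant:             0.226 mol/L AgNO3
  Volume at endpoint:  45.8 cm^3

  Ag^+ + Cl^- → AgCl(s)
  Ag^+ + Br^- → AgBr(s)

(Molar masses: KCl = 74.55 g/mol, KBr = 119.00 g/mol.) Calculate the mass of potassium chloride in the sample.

0.528 g

n(AgNO3) = 0.0458 × 0.226 = 0.0104 mol
Let x = n(KCl), y = n(KBr).
Titrant: 1x + 1y = 0.0104;  mass: 74.55x + 119.00y = 0.917
Solving, x = 7.08 × 10^-3 mol, y = 3.27 × 10^-3 mol
mass of KCl = 7.08 × 10^-3 × 74.55 = 0.528 g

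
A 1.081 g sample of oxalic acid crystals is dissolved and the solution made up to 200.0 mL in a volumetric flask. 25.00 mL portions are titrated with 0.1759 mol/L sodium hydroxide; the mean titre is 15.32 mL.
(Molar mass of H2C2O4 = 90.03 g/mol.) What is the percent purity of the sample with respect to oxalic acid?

89.77 %

H2C2O4 + 2 NaOH → Na2C2O4 + 2 H2O
n(NaOH) per titration = 0.01532 × 0.1759 = 2.695 × 10^-3 mol
From the 1:2 ratio, n(H2C2O4) in each aliquot = 1/2 × 2.695 × 10^-3 = 1.347 × 10^-3 mol
n(H2C2O4) in the whole flask = 1.347 × 10^-3 × 200.0/25.00 = 0.01078 mol
mass of H2C2O4 = 0.01078 × 90.03 = 0.9704 g
% H2C2O4 = 0.9704 / 1.081 × 100 = 89.77 %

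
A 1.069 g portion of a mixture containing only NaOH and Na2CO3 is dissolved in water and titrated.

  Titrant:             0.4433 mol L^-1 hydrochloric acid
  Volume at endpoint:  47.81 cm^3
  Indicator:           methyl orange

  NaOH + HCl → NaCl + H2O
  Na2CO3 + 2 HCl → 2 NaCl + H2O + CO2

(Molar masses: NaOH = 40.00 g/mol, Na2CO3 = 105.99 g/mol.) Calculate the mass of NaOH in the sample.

n(HCl) = 0.04781 × 0.4433 = 0.02119 mol
Let x = n(NaOH), y = n(Na2CO3).
Titrant: 1x + 2y = 0.02119;  mass: 40.00x + 105.99y = 1.069
Solving, x = 4.170 × 10^-3 mol, y = 8.512 × 10^-3 mol
mass of NaOH = 4.170 × 10^-3 × 40.00 = 0.1668 g

0.1668 g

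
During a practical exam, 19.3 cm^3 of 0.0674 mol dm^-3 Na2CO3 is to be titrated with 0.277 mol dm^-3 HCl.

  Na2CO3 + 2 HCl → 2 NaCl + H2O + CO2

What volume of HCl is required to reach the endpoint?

n(Na2CO3) = 0.0193 L × 0.0674 mol/L = 1.30 × 10^-3 mol
From the 2:1 stoichiometry, n(HCl) = 2/1 × 1.30 × 10^-3 = 2.60 × 10^-3 mol
V(HCl) = 2.60 × 10^-3 mol / 0.277 mol/L = 0.00939 L = 9.39 mL

9.39 mL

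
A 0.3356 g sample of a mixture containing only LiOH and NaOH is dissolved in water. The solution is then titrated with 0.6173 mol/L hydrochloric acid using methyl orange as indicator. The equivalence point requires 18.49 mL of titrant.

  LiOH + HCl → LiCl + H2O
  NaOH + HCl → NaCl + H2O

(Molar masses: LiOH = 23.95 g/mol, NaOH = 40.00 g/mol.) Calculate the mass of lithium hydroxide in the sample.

0.1805 g

n(HCl) = 0.01849 × 0.6173 = 0.01141 mol
Let x = n(LiOH), y = n(NaOH).
Titrant: 1x + 1y = 0.01141;  mass: 23.95x + 40.00y = 0.3356
Solving, x = 7.536 × 10^-3 mol, y = 3.878 × 10^-3 mol
mass of LiOH = 7.536 × 10^-3 × 23.95 = 0.1805 g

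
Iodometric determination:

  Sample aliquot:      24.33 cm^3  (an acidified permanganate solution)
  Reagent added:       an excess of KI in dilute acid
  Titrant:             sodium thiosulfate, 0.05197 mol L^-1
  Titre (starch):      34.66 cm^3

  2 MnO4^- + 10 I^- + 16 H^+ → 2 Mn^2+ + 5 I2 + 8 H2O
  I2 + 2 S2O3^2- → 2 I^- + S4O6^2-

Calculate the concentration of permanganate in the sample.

n(S2O3^2-) = 0.03466 × 0.05197 = 1.801 × 10^-3 mol
n(I2) = n(S2O3^2-)/2 = 9.006 × 10^-4 mol
From the 2:5 ratio, n(MnO4^-) in the aliquot = 2/5 × 9.006 × 10^-4 = 3.603 × 10^-4 mol
[MnO4^-] = 3.603 × 10^-4 / 0.02433 = 0.01481 mol/L

0.01481 mol/L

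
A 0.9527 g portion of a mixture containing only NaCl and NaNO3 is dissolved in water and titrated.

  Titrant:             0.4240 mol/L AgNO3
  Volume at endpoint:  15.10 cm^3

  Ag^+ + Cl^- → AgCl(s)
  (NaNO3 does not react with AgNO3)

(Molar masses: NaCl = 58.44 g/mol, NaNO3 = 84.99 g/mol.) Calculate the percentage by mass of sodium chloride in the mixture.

n(AgNO3) = 0.01510 × 0.4240 = 6.402 × 10^-3 mol
Let x = n(NaCl), y = n(NaNO3).
Titrant: 1x = 6.402 × 10^-3;  mass: 58.44x + 84.99y = 0.9527
Solving, x = 6.402 × 10^-3 mol, y = 6.807 × 10^-3 mol
mass of NaCl = 6.402 × 10^-3 × 58.44 = 0.3742 g
% NaCl = 0.3742 / 0.9527 × 100 = 39.27 %

39.27 %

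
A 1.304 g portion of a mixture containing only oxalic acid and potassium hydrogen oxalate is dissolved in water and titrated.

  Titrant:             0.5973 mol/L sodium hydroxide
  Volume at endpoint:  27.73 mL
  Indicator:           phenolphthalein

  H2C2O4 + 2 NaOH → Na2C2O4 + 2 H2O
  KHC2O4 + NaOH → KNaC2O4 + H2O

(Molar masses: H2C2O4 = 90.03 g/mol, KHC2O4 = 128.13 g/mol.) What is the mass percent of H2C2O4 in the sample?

33.98 %

n(NaOH) = 0.02773 × 0.5973 = 0.01656 mol
Let x = n(H2C2O4), y = n(KHC2O4).
Titrant: 2x + 1y = 0.01656;  mass: 90.03x + 128.13y = 1.304
Solving, x = 4.922 × 10^-3 mol, y = 6.719 × 10^-3 mol
mass of H2C2O4 = 4.922 × 10^-3 × 90.03 = 0.4432 g
% H2C2O4 = 0.4432 / 1.304 × 100 = 33.98 %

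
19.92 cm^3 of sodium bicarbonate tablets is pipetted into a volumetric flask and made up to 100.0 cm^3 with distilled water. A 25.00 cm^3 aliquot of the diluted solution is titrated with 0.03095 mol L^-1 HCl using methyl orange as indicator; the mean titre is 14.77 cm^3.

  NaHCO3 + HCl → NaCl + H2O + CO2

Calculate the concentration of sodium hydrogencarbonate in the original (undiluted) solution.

n(HCl) = 0.01477 × 0.03095 = 4.571 × 10^-4 mol
n(NaHCO3) in the aliquot = 4.571 × 10^-4 mol (1:1 ratio)
[NaHCO3]_dilute = 4.571 × 10^-4 / 0.02500 = 0.01829 mol/L
Dilution factor = 100.0 / 19.92 = 5.020
[NaHCO3]_stock = 0.01829 × 5.020 = 0.09179 mol/L

0.09179 mol/L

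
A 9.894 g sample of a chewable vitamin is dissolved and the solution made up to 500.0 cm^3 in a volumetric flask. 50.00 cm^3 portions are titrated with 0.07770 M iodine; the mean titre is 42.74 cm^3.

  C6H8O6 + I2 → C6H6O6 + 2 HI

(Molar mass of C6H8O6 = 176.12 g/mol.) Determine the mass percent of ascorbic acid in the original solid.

n(I2) per titration = 0.04274 × 0.07770 = 3.321 × 10^-3 mol
n(C6H8O6) in each aliquot = 3.321 × 10^-3 mol (1:1 ratio)
n(C6H8O6) in the whole flask = 3.321 × 10^-3 × 500.0/50.00 = 0.03321 mol
mass of C6H8O6 = 0.03321 × 176.12 = 5.849 g
% C6H8O6 = 5.849 / 9.894 × 100 = 59.11 %

59.11 %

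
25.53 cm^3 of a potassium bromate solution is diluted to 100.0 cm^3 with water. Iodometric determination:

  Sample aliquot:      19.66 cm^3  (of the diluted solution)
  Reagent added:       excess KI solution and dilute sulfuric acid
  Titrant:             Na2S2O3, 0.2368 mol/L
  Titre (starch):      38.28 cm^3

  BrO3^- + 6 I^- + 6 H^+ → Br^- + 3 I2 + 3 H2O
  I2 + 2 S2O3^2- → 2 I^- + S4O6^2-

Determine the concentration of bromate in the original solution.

0.3010 mol/L

n(S2O3^2-) = 0.03828 × 0.2368 = 9.065 × 10^-3 mol
n(I2) = n(S2O3^2-)/2 = 4.532 × 10^-3 mol
From the 1:3 ratio, n(BrO3^-) in the aliquot = 1/3 × 4.532 × 10^-3 = 1.511 × 10^-3 mol
[BrO3^-]_dilute = 1.511 × 10^-3 / 0.01966 = 0.07685 mol/L
[BrO3^-]_original = 0.07685 × 100.0/25.53 = 0.3010 mol/L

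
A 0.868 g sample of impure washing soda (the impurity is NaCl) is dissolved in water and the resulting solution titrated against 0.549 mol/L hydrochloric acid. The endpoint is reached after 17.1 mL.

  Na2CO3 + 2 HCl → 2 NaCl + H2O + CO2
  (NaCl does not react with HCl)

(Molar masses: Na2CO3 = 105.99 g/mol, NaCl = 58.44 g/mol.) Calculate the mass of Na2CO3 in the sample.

n(HCl) = 0.0171 × 0.549 = 9.39 × 10^-3 mol
Let x = n(Na2CO3), y = n(NaCl).
Titrant: 2x = 9.39 × 10^-3;  mass: 105.99x + 58.44y = 0.868
Solving, x = 4.69 × 10^-3 mol, y = 6.34 × 10^-3 mol
mass of Na2CO3 = 4.69 × 10^-3 × 105.99 = 0.498 g

0.498 g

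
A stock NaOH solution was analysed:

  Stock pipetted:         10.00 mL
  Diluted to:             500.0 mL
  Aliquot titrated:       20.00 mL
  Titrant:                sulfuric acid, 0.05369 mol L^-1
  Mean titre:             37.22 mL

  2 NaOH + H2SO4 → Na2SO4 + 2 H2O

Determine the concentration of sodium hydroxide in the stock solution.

n(H2SO4) = 0.03722 × 0.05369 = 1.998 × 10^-3 mol
From the 2:1 ratio, n(NaOH) in the aliquot = 2/1 × 1.998 × 10^-3 = 3.997 × 10^-3 mol
[NaOH]_dilute = 3.997 × 10^-3 / 0.02000 = 0.1998 mol/L
Dilution factor = 500.0 / 10.00 = 50.00
[NaOH]_stock = 0.1998 × 50.00 = 9.992 mol/L

9.992 mol/L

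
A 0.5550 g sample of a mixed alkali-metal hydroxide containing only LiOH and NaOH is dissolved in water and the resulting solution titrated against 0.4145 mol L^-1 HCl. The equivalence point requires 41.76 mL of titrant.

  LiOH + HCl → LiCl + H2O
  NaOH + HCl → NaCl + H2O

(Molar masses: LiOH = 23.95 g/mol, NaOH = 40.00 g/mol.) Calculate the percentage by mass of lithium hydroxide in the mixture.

36.94 %

n(HCl) = 0.04176 × 0.4145 = 0.01731 mol
Let x = n(LiOH), y = n(NaOH).
Titrant: 1x + 1y = 0.01731;  mass: 23.95x + 40.00y = 0.5550
Solving, x = 8.560 × 10^-3 mol, y = 8.750 × 10^-3 mol
mass of LiOH = 8.560 × 10^-3 × 23.95 = 0.2050 g
% LiOH = 0.2050 / 0.5550 × 100 = 36.94 %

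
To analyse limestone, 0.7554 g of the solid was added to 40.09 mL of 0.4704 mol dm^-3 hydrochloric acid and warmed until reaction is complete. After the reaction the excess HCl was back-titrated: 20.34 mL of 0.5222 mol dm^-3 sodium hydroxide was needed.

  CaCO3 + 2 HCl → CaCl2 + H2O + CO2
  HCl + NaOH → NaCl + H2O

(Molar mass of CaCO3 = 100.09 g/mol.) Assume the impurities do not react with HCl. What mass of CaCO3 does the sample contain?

n(HCl) added = 0.04009 × 0.4704 = 0.01886 mol
n(NaOH) used in back-titration = 0.02034 × 0.5222 = 0.01062 mol
n(HCl) left over = 0.01062 mol (1:1 ratio)
n(HCl) consumed by analyte = 0.01886 − 0.01062 = 8.237 × 10^-3 mol
From the 1:2 ratio, n(CaCO3) = 1/2 × 8.237 × 10^-3 = 4.118 × 10^-3 mol
mass of CaCO3 = 4.118 × 10^-3 × 100.09 = 0.4122 g

0.4122 g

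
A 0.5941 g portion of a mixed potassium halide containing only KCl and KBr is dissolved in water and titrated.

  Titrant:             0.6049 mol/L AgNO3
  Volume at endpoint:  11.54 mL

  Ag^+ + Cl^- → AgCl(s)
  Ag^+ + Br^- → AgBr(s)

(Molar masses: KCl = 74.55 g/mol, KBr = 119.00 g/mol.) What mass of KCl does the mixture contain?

0.3968 g

n(AgNO3) = 0.01154 × 0.6049 = 6.981 × 10^-3 mol
Let x = n(KCl), y = n(KBr).
Titrant: 1x + 1y = 6.981 × 10^-3;  mass: 74.55x + 119.00y = 0.5941
Solving, x = 5.322 × 10^-3 mol, y = 1.658 × 10^-3 mol
mass of KCl = 5.322 × 10^-3 × 74.55 = 0.3968 g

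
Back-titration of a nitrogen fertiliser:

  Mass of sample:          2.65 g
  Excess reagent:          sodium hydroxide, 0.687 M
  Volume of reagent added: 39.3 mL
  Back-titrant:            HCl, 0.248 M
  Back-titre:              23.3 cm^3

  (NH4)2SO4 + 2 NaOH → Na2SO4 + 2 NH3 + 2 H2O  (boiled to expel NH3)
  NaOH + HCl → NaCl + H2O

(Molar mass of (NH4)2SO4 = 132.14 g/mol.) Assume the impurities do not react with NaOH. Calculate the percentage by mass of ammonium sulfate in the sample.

n(NaOH) added = 0.0393 × 0.687 = 0.0270 mol
n(HCl) used in back-titration = 0.0233 × 0.248 = 5.78 × 10^-3 mol
n(NaOH) left over = 5.78 × 10^-3 mol (1:1 ratio)
n(NaOH) consumed by analyte = 0.0270 − 5.78 × 10^-3 = 0.0212 mol
From the 1:2 ratio, n((NH4)2SO4) = 1/2 × 0.0212 = 0.0106 mol
mass of (NH4)2SO4 = 0.0106 × 132.14 = 1.40 g
% (NH4)2SO4 = 1.40 / 2.65 × 100 = 52.9 %

52.9 %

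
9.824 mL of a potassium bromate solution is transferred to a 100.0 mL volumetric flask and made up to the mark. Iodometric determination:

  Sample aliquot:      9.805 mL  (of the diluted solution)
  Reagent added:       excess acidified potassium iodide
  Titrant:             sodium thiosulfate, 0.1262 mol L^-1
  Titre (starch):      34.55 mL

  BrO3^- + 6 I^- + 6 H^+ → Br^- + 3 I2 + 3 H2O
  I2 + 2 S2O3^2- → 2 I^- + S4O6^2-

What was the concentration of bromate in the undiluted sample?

n(S2O3^2-) = 0.03455 × 0.1262 = 4.360 × 10^-3 mol
n(I2) = n(S2O3^2-)/2 = 2.180 × 10^-3 mol
From the 1:3 ratio, n(BrO3^-) in the aliquot = 1/3 × 2.180 × 10^-3 = 7.267 × 10^-4 mol
[BrO3^-]_dilute = 7.267 × 10^-4 / 0.009805 = 0.07412 mol/L
[BrO3^-]_original = 0.07412 × 100.0/9.824 = 0.7544 mol/L

0.7544 mol/L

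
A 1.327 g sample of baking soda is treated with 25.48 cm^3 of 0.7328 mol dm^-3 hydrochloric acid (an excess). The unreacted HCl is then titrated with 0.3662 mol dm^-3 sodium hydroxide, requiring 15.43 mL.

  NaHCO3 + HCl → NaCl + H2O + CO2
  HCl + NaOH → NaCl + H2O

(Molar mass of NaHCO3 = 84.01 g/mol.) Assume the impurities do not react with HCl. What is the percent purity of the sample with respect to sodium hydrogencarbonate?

82.44 %

n(HCl) added = 0.02548 × 0.7328 = 0.01867 mol
n(NaOH) used in back-titration = 0.01543 × 0.3662 = 5.650 × 10^-3 mol
n(HCl) left over = 5.650 × 10^-3 mol (1:1 ratio)
n(HCl) consumed by analyte = 0.01867 − 5.650 × 10^-3 = 0.01302 mol
n(NaHCO3) = 0.01302 mol (1:1 ratio)
mass of NaHCO3 = 0.01302 × 84.01 = 1.094 g
% NaHCO3 = 1.094 / 1.327 × 100 = 82.44 %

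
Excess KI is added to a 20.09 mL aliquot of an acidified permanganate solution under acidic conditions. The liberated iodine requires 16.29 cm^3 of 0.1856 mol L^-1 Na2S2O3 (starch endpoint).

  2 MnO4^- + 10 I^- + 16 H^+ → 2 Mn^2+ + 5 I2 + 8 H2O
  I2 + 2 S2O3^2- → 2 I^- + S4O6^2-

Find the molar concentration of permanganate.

n(S2O3^2-) = 0.01629 × 0.1856 = 3.023 × 10^-3 mol
n(I2) = n(S2O3^2-)/2 = 1.512 × 10^-3 mol
From the 2:5 ratio, n(MnO4^-) in the aliquot = 2/5 × 1.512 × 10^-3 = 6.047 × 10^-4 mol
[MnO4^-] = 6.047 × 10^-4 / 0.02009 = 0.03010 mol/L

0.03010 mol/L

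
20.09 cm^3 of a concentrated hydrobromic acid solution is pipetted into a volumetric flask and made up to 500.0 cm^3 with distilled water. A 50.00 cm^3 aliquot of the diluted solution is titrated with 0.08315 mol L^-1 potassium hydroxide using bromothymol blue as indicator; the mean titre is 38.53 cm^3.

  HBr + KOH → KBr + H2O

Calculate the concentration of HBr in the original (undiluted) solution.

n(KOH) = 0.03853 × 0.08315 = 3.204 × 10^-3 mol
n(HBr) in the aliquot = 3.204 × 10^-3 mol (1:1 ratio)
[HBr]_dilute = 3.204 × 10^-3 / 0.05000 = 0.06408 mol/L
Dilution factor = 500.0 / 20.09 = 24.89
[HBr]_stock = 0.06408 × 24.89 = 1.595 mol/L

1.595 mol/L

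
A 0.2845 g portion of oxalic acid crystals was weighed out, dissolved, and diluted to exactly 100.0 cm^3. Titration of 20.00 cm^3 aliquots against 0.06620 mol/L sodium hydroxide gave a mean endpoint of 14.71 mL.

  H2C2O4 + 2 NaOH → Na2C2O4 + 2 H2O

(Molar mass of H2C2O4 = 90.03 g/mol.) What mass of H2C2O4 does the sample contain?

n(NaOH) per titration = 0.01471 × 0.06620 = 9.738 × 10^-4 mol
From the 1:2 ratio, n(H2C2O4) in each aliquot = 1/2 × 9.738 × 10^-4 = 4.869 × 10^-4 mol
n(H2C2O4) in the whole flask = 4.869 × 10^-4 × 100.0/20.00 = 2.435 × 10^-3 mol
mass of H2C2O4 = 2.435 × 10^-3 × 90.03 = 0.2192 g

0.2192 g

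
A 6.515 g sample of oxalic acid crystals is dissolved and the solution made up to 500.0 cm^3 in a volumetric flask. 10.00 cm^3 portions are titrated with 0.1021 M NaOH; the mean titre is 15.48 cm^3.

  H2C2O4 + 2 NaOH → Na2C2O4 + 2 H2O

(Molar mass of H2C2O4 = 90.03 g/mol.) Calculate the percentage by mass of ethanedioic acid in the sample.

n(NaOH) per titration = 0.01548 × 0.1021 = 1.581 × 10^-3 mol
From the 1:2 ratio, n(H2C2O4) in each aliquot = 1/2 × 1.581 × 10^-3 = 7.903 × 10^-4 mol
n(H2C2O4) in the whole flask = 7.903 × 10^-4 × 500.0/10.00 = 0.03951 mol
mass of H2C2O4 = 0.03951 × 90.03 = 3.557 g
% H2C2O4 = 3.557 / 6.515 × 100 = 54.60 %

54.60 %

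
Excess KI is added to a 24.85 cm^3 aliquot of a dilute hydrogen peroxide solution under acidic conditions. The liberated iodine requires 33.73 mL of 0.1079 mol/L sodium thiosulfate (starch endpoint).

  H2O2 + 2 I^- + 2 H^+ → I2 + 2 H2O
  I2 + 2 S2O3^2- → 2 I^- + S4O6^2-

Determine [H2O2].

0.07323 mol/L

n(S2O3^2-) = 0.03373 × 0.1079 = 3.639 × 10^-3 mol
n(I2) = n(S2O3^2-)/2 = 1.820 × 10^-3 mol
n(H2O2) in the aliquot = 1.820 × 10^-3 mol (1:1 ratio)
[H2O2] = 1.820 × 10^-3 / 0.02485 = 0.07323 mol/L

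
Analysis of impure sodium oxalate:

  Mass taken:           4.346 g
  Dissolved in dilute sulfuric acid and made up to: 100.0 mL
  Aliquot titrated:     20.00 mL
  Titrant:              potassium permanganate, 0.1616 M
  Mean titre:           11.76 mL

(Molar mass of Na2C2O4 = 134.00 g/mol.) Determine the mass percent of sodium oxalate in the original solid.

73.24 %

2 MnO4^- + 5 C2O4^2- + 16 H^+ → 2 Mn^2+ + 10 CO2 + 8 H2O
n(KMnO4) per titration = 0.01176 × 0.1616 = 1.900 × 10^-3 mol
From the 5:2 ratio, n(Na2C2O4) in each aliquot = 5/2 × 1.900 × 10^-3 = 4.751 × 10^-3 mol
n(Na2C2O4) in the whole flask = 4.751 × 10^-3 × 100.0/20.00 = 0.02376 mol
mass of Na2C2O4 = 0.02376 × 134.00 = 3.183 g
% Na2C2O4 = 3.183 / 4.346 × 100 = 73.24 %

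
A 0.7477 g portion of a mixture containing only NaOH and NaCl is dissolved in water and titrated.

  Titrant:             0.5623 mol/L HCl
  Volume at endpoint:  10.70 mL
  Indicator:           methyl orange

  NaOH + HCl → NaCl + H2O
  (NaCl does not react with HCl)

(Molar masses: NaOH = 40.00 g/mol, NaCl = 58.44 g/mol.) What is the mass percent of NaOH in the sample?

32.19 %

n(HCl) = 0.01070 × 0.5623 = 6.017 × 10^-3 mol
Let x = n(NaOH), y = n(NaCl).
Titrant: 1x = 6.017 × 10^-3;  mass: 40.00x + 58.44y = 0.7477
Solving, x = 6.017 × 10^-3 mol, y = 8.676 × 10^-3 mol
mass of NaOH = 6.017 × 10^-3 × 40.00 = 0.2407 g
% NaOH = 0.2407 / 0.7477 × 100 = 32.19 %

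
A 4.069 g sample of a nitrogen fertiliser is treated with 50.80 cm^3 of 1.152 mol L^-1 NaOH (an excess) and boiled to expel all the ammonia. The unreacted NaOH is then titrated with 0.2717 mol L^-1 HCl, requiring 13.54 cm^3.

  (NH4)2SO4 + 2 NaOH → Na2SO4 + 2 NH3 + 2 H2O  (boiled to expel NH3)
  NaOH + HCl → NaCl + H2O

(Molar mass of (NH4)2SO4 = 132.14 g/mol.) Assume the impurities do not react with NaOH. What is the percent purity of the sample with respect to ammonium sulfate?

89.05 %

n(NaOH) added = 0.05080 × 1.152 = 0.05852 mol
n(HCl) used in back-titration = 0.01354 × 0.2717 = 3.679 × 10^-3 mol
n(NaOH) left over = 3.679 × 10^-3 mol (1:1 ratio)
n(NaOH) consumed by analyte = 0.05852 − 3.679 × 10^-3 = 0.05484 mol
From the 1:2 ratio, n((NH4)2SO4) = 1/2 × 0.05484 = 0.02742 mol
mass of (NH4)2SO4 = 0.02742 × 132.14 = 3.623 g
% (NH4)2SO4 = 3.623 / 4.069 × 100 = 89.05 %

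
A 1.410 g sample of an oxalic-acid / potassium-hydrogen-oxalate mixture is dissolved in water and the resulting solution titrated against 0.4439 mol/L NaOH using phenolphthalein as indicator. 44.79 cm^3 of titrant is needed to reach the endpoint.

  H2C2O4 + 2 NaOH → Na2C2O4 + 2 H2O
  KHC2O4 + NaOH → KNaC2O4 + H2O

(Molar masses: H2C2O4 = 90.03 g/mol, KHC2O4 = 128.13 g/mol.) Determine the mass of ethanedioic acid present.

0.6161 g

n(NaOH) = 0.04479 × 0.4439 = 0.01988 mol
Let x = n(H2C2O4), y = n(KHC2O4).
Titrant: 2x + 1y = 0.01988;  mass: 90.03x + 128.13y = 1.410
Solving, x = 6.843 × 10^-3 mol, y = 6.196 × 10^-3 mol
mass of H2C2O4 = 6.843 × 10^-3 × 90.03 = 0.6161 g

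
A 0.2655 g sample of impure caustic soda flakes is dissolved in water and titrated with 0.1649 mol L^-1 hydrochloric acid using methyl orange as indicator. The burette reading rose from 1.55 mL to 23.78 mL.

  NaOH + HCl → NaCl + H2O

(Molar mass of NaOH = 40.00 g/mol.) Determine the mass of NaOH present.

n(HCl) = 0.02223 L × 0.1649 mol/L = 3.666 × 10^-3 mol
n(NaOH) = 3.666 × 10^-3 mol (1:1 ratio)
mass of NaOH = 3.666 × 10^-3 × 40.00 g/mol = 0.1466 g

0.1466 g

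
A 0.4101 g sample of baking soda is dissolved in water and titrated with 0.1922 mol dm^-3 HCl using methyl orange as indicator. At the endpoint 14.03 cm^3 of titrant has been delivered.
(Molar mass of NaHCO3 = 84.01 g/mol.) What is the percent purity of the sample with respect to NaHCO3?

NaHCO3 + HCl → NaCl + H2O + CO2
n(HCl) = 0.01403 L × 0.1922 mol/L = 2.697 × 10^-3 mol
n(NaHCO3) = 2.697 × 10^-3 mol (1:1 ratio)
mass of NaHCO3 = 2.697 × 10^-3 × 84.01 g/mol = 0.2265 g
% NaHCO3 = 0.2265 / 0.4101 × 100 = 55.24 %

55.24 %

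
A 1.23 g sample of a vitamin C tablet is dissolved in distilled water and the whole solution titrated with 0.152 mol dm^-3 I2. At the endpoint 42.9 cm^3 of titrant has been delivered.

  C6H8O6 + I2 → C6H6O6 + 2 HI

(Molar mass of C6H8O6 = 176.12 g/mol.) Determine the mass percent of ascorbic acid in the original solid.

93.4 %

n(I2) = 0.0429 L × 0.152 mol/L = 6.52 × 10^-3 mol
n(C6H8O6) = 6.52 × 10^-3 mol (1:1 ratio)
mass of C6H8O6 = 6.52 × 10^-3 × 176.12 g/mol = 1.15 g
% C6H8O6 = 1.15 / 1.23 × 100 = 93.4 %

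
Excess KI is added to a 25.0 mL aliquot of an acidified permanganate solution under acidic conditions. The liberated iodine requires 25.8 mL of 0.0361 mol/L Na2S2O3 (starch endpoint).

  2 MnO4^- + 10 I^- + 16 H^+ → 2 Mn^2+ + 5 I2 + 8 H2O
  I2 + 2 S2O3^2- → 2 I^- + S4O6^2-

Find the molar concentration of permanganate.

n(S2O3^2-) = 0.0258 × 0.0361 = 9.31 × 10^-4 mol
n(I2) = n(S2O3^2-)/2 = 4.66 × 10^-4 mol
From the 2:5 ratio, n(MnO4^-) in the aliquot = 2/5 × 4.66 × 10^-4 = 1.86 × 10^-4 mol
[MnO4^-] = 1.86 × 10^-4 / 0.0250 = 0.00745 mol/L

0.00745 mol/L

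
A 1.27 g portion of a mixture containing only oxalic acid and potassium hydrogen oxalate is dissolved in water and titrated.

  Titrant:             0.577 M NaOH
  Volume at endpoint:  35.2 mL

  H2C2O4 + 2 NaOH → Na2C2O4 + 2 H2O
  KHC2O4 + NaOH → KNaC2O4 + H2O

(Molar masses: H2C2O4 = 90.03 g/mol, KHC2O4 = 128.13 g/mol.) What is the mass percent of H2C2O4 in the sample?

n(NaOH) = 0.0352 × 0.577 = 0.0203 mol
Let x = n(H2C2O4), y = n(KHC2O4).
Titrant: 2x + 1y = 0.0203;  mass: 90.03x + 128.13y = 1.27
Solving, x = 8.02 × 10^-3 mol, y = 4.28 × 10^-3 mol
mass of H2C2O4 = 8.02 × 10^-3 × 90.03 = 0.722 g
% H2C2O4 = 0.722 / 1.27 × 100 = 56.8 %

56.8 %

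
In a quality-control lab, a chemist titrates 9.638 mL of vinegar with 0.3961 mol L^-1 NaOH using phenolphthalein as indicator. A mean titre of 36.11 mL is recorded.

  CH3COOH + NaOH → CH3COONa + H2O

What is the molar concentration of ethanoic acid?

n(NaOH) = 0.03611 L × 0.3961 mol/L = 0.01430 mol
n(CH3COOH) = 0.01430 mol (1:1 mole ratio)
[CH3COOH] = 0.01430 mol / 0.009638 L = 1.484 mol/L

1.484 mol/L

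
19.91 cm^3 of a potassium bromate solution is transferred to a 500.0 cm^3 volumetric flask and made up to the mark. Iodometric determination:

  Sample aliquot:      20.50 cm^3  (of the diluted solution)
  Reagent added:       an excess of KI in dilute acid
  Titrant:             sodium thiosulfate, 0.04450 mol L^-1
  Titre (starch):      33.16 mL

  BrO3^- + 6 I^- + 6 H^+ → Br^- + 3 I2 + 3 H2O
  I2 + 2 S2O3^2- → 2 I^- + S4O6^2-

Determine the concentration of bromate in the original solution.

0.3013 mol/L

n(S2O3^2-) = 0.03316 × 0.04450 = 1.476 × 10^-3 mol
n(I2) = n(S2O3^2-)/2 = 7.378 × 10^-4 mol
From the 1:3 ratio, n(BrO3^-) in the aliquot = 1/3 × 7.378 × 10^-4 = 2.459 × 10^-4 mol
[BrO3^-]_dilute = 2.459 × 10^-4 / 0.02050 = 0.01200 mol/L
[BrO3^-]_original = 0.01200 × 500.0/19.91 = 0.3013 mol/L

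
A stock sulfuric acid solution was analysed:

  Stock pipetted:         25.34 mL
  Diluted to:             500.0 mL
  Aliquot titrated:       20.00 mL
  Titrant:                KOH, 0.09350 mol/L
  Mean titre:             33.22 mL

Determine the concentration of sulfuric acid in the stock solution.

1.532 mol/L

H2SO4 + 2 KOH → K2SO4 + 2 H2O
n(KOH) = 0.03322 × 0.09350 = 3.106 × 10^-3 mol
From the 1:2 ratio, n(H2SO4) in the aliquot = 1/2 × 3.106 × 10^-3 = 1.553 × 10^-3 mol
[H2SO4]_dilute = 1.553 × 10^-3 / 0.02000 = 0.07765 mol/L
Dilution factor = 500.0 / 25.34 = 19.73
[H2SO4]_stock = 0.07765 × 19.73 = 1.532 mol/L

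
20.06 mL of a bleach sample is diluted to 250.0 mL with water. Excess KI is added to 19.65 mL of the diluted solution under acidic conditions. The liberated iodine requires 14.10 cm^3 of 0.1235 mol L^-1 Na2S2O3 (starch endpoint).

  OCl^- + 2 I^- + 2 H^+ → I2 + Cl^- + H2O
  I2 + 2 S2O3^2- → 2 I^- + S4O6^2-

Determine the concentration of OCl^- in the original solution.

0.5522 mol/L

n(S2O3^2-) = 0.01410 × 0.1235 = 1.741 × 10^-3 mol
n(I2) = n(S2O3^2-)/2 = 8.707 × 10^-4 mol
n(OCl^-) in the aliquot = 8.707 × 10^-4 mol (1:1 ratio)
[OCl^-]_dilute = 8.707 × 10^-4 / 0.01965 = 0.04431 mol/L
[OCl^-]_original = 0.04431 × 250.0/20.06 = 0.5522 mol/L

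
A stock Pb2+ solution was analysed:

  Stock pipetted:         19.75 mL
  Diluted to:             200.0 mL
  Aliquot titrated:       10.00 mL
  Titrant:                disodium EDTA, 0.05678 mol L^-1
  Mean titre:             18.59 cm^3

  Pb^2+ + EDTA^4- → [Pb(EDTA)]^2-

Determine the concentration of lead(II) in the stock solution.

n(EDTA) = 0.01859 × 0.05678 = 1.056 × 10^-3 mol
n(Pb2+) in the aliquot = 1.056 × 10^-3 mol (1:1 ratio)
[Pb2+]_dilute = 1.056 × 10^-3 / 0.01000 = 0.1056 mol/L
Dilution factor = 200.0 / 19.75 = 10.13
[Pb2+]_stock = 0.1056 × 10.13 = 1.069 mol/L

1.069 mol/L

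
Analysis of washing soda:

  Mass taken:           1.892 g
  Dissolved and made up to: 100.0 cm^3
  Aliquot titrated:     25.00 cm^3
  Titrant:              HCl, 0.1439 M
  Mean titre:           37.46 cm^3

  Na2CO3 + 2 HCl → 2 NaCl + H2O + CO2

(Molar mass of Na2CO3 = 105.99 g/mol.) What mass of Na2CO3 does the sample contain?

1.143 g

n(HCl) per titration = 0.03746 × 0.1439 = 5.390 × 10^-3 mol
From the 1:2 ratio, n(Na2CO3) in each aliquot = 1/2 × 5.390 × 10^-3 = 2.695 × 10^-3 mol
n(Na2CO3) in the whole flask = 2.695 × 10^-3 × 100.0/25.00 = 0.01078 mol
mass of Na2CO3 = 0.01078 × 105.99 = 1.143 g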